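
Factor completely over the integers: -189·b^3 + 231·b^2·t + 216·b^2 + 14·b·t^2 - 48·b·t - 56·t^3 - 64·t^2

-(3·b - 2·t)·(7·b - 7·t - 8)·(9·b + 4·t)

Group: 9·b·(-21·b^2 + 35·b·t + 24·b - 14·t^2 - 16·t) + 4·t·(-21·b^2 + 35·b·t + 24·b - 14·t^2 - 16·t); both groups contain (-21·b^2 + 35·b·t + 24·b - 14·t^2 - 16·t), so (9·b + 4·t) is a factor with cofactor -21·b^2 + 35·b·t + 24·b - 14·t^2 - 16·t.
The cofactor groups again: -21·b^2 + 35·b·t + 24·b - 14·t^2 - 16·t = -7·b·(3·b - 2·t) + (7·t + 8)·(3·b - 2·t); both groups contain (3·b - 2·t), giving -(7·b - 7·t - 8)·(3·b - 2·t).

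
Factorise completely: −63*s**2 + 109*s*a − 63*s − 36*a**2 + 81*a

Group: −7*s*(9*s − 4*a + 9) + 9*a*(9*s − 4*a + 9); both groups contain (9*s − 4*a + 9).

−(9*s − 4*a + 9)*(7*s − 9*a)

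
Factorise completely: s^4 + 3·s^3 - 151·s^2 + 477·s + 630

Among the possible rational roots, s = -15 is a root, so (s + 15) divides it; the quotient is s^3 - 12·s^2 + 29·s + 42.
Continuing, s = -1 is a root, giving the factor (s + 1) and quotient s^2 - 13·s + 42.
The remaining quadratic factors as (s - 6)(s - 7).

(s + 1)·(s + 15)·(s - 6)·(s - 7)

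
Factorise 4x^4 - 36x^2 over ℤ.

Every term has a factor of 4x^2; factoring it out leaves x^2 - 9.
Recognize a difference of squares with the parts x and 3.

4x^2(x + 3)(x - 3)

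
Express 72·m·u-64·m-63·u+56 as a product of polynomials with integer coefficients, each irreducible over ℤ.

Group as (72·m·u-64·m) + (-63·u+56) = 8·m·(9·u-8) - 7·(9·u-8).
Both groups share the factor (9·u-8).

(8·m-7)·(9·u-8)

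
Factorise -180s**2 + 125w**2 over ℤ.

Every term has a factor of 5. Then 25w**2 - 36s**2 = (5w)² − (6s)².

5(5w - 6s)(5w + 6s)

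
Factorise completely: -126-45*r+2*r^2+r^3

(r+3)*(r+6)*(r-7)

Testing divisors of the constant over divisors of the leading coefficient, r = -3 is a root, giving the factor (r+3) and quotient r^2-r-42.
The remaining quadratic factors as (r-7)(r+6).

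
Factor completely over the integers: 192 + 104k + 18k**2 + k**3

(k + 4)(k + 6)(k + 8)

By the rational root theorem, k = -8 is a root, giving the factor (k + 8) and quotient k**2 + 10k + 24.
The remaining quadratic factors as (k + 4)(k + 6).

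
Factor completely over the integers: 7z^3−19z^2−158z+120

(7z−5)(z+4)(z−6)

By the rational root theorem, z = −4 is a root, so (z+4) is a factor; dividing leaves 7z^2−47z+30.
The remaining quadratic factors as (7z−5)(z−6).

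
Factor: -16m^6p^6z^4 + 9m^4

Factor out m^4 first: what remains is -16m^2p^6z^4 + 9.
Recognize a difference of squares with the parts 3 and 4mp^3z^2.

-m^4(4mp^3z^2 + 3)(4mp^3z^2 - 3)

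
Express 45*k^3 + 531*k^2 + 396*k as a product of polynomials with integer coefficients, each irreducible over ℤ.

Pull out the common factor 9*k, then factor the remaining trinomial.

9*k*(5*k + 4)*(k + 11)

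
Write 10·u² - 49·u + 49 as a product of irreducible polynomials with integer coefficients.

(2·u - 7)·(5·u - 7)

Need a pair with product 10·49 = 490 and sum -49: that's -35 and -14.
Split the middle term: 10·u² - 35·u - 14·u + 49 = 5·u·(2·u - 7) - 7·(2·u - 7).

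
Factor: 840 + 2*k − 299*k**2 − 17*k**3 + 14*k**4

Testing divisors of the constant over divisors of the leading coefficient, k = −7/2 is a root, so (2*k + 7) is a factor; dividing leaves 7*k**3 − 33*k**2 − 34*k + 120.
Next, k = 5 is a root, so (k − 5) is a factor; dividing leaves 7*k**2 + 2*k − 24.
The remaining quadratic factors as (7*k − 12)(k + 2).

(2*k + 7)*(7*k − 12)*(k + 2)*(k − 5)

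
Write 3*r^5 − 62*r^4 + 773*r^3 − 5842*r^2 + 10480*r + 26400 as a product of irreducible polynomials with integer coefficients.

(3*r + 4)*(r − 10)*(r − 5)*(r^2 − 7*r + 132)

Testing divisors of the constant over divisors of the leading coefficient, r = −4/3 is a root, so (3*r + 4) divides it; the quotient is r^4 − 22*r^3 + 287*r^2 − 2330*r + 6600.
Next, r = 10 is a root, so (r − 10) is a factor; dividing leaves r^3 − 12*r^2 + 167*r − 660.
Then r = 5 is a root, giving the factor (r − 5) and quotient r^2 − 7*r + 132.
The quadratic r^2 − 7*r + 132 has discriminant −479 < 0 and is irreducible over ℤ.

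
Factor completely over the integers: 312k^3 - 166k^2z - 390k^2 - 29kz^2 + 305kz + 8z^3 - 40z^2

Group: 13k(24k^2 + 2kz - 30k - z^2 + 5z) - 8z(24k^2 + 2kz - 30k - z^2 + 5z); both groups contain (24k^2 + 2kz - 30k - z^2 + 5z), so (13k - 8z) is a factor with cofactor 24k^2 + 2kz - 30k - z^2 + 5z.
The cofactor groups again: 24k^2 + 2kz - 30k - z^2 + 5z = 6k(4k + z - 5) - z(4k + z - 5); both groups contain (4k + z - 5), giving (6k - z)(4k + z - 5).

(13k - 8z)(4k + z - 5)(6k - z)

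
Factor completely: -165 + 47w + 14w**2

Need a pair with product 14·(-165) = -2310 and sum 47: that's 77 and -30.
Split the middle term: 14w**2 + 77w - 30w - 165 = 7w(2w + 11) - 15(2w + 11).

(2w + 11)(7w - 15)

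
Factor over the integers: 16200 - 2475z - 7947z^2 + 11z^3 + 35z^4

Testing divisors of the constant over divisors of the leading coefficient, z = 15 is a root, so (z - 15) is a factor; dividing leaves 35z^3 + 536z^2 + 93z - 1080.
Then z = -8/5 is a root, giving the factor (5z + 8) and quotient 7z^2 + 96z - 135.
The remaining quadratic factors as (z + 15)(7z - 9).

(5z + 8)(7z - 9)(z + 15)(z - 15)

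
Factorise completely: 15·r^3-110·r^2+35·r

Pull out the common factor 5·r, then factor the remaining trinomial.

5·r·(3·r-1)·(r-7)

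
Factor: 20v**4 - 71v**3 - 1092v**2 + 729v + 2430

Among the possible rational roots, v = -5/4 is a root, giving the factor (4v + 5) and quotient 5v**3 - 24v**2 - 243v + 486.
Then v = -6 is a root, giving the factor (v + 6) and quotient 5v**2 - 54v + 81.
The remaining quadratic factors as (v - 9)(5v - 9).

(4v + 5)(5v - 9)(v + 6)(v - 9)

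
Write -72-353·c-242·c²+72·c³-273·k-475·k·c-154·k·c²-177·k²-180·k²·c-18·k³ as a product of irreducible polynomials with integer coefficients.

-(6·k-2·c+9)·(3·k+4·c+1)·(k+9·c+8)

Group: 6·k·(-3·k²-31·k·c-25·k-36·c²-41·c-8) + (-2·c+9)·(-3·k²-31·k·c-25·k-36·c²-41·c-8); both groups contain (-3·k²-31·k·c-25·k-36·c²-41·c-8), so (6·k-2·c+9) is a factor with cofactor -3·k²-31·k·c-25·k-36·c²-41·c-8.
The cofactor groups again: -3·k²-31·k·c-25·k-36·c²-41·c-8 = -3·k·(k+9·c+8) + (-4·c-1)·(k+9·c+8); both groups contain (k+9·c+8), giving -(3·k+4·c+1)·(k+9·c+8).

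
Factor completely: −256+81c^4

(3c+4)(3c−4)(9c^2+16)

Write as (9c^2)² − (16)², then factor 9c^2−16 once more.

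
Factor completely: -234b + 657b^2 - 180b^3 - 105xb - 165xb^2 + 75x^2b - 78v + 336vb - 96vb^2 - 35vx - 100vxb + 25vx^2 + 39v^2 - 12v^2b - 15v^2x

Group: v(-15vx - 12vb + 39v + 25x^2 - 55xb - 35x - 60b^2 + 219b - 78) + 3b(-15vx - 12vb + 39v + 25x^2 - 55xb - 35x - 60b^2 + 219b - 78); both groups contain (-15vx - 12vb + 39v + 25x^2 - 55xb - 35x - 60b^2 + 219b - 78), so (v + 3b) is a factor with cofactor -15vx - 12vb + 39v + 25x^2 - 55xb - 35x - 60b^2 + 219b - 78.
The cofactor groups again: -15vx - 12vb + 39v + 25x^2 - 55xb - 35x - 60b^2 + 219b - 78 = -3v(5x + 4b - 13) + (5x - 15b + 6)(5x + 4b - 13); both groups contain (5x + 4b - 13), giving -(3v - 5x + 15b - 6)(5x + 4b - 13).

-(3v - 5x + 15b - 6)(v + 3b)(5x + 4b - 13)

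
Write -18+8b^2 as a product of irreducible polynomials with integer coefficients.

Pull out the common factor 2; 4b^2-9 is a difference of squares.

2(2b+3)(2b-3)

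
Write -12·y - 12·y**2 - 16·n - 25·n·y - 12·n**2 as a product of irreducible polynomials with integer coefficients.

Group: -4·n·(3·n + 4·y + 4) - 3·y·(3·n + 4·y + 4); both groups contain (3·n + 4·y + 4).

-(3·n + 4·y + 4)·(4·n + 3·y)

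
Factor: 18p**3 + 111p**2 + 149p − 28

Trying the rational-root candidates, p = −4 is a root, giving the factor (p + 4) and quotient 18p**2 + 39p − 7.
The remaining quadratic factors as (6p − 1)(3p + 7).

(3p + 7)(6p − 1)(p + 4)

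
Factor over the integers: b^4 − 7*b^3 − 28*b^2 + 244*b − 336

By the rational root theorem, b = −6 is a root, so (b + 6) divides it; the quotient is b^3 − 13*b^2 + 50*b − 56.
Then b = 2 is a root, so (b − 2) is a factor; dividing leaves b^2 − 11*b + 28.
The remaining quadratic factors as (b − 4)(b − 7).

(b + 6)*(b − 2)*(b − 4)*(b − 7)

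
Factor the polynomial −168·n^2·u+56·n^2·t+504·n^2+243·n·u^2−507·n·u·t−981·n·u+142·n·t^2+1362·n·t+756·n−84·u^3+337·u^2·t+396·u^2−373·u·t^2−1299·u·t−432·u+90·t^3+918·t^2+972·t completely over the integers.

−(3·u−t−9)·(7·n−4·u+9·t)·(8·n−7·u+10·t+12)

Group: 3·u·(−56·n^2+81·n·u−142·n·t−84·n−28·u^2+103·u·t+48·u−90·t^2−108·t) + (−t−9)·(−56·n^2+81·n·u−142·n·t−84·n−28·u^2+103·u·t+48·u−90·t^2−108·t); both groups contain (−56·n^2+81·n·u−142·n·t−84·n−28·u^2+103·u·t+48·u−90·t^2−108·t), so (3·u−t−9) is a factor with cofactor −56·n^2+81·n·u−142·n·t−84·n−28·u^2+103·u·t+48·u−90·t^2−108·t.
The cofactor groups again: −56·n^2+81·n·u−142·n·t−84·n−28·u^2+103·u·t+48·u−90·t^2−108·t = −7·n·(8·n−7·u+10·t+12) + (4·u−9·t)·(8·n−7·u+10·t+12); both groups contain (8·n−7·u+10·t+12), giving −(7·n−4·u+9·t)·(8·n−7·u+10·t+12).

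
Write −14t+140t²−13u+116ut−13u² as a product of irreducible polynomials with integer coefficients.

Group: −u(13u+14t) + (10t−1)(13u+14t); both groups contain (13u+14t).

−(u−10t+1)(13u+14t)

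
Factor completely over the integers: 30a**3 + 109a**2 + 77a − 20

(2a + 5)(3a + 4)(5a − 1)

Trying the rational-root candidates, a = 1/5 is a root, giving the factor (5a − 1) and quotient 6a**2 + 23a + 20.
The remaining quadratic factors as (3a + 4)(2a + 5).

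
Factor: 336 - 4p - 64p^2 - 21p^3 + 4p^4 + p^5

(p + 6)(p - 2)(p - 4)(p^2 + 4p + 7)

Testing divisors of the constant over divisors of the leading coefficient, p = -6 is a root, so (p + 6) is a factor; dividing leaves p^4 - 2p^3 - 9p^2 - 10p + 56.
Next, p = 4 is a root, so (p - 4) is a factor; dividing leaves p^3 + 2p^2 - p - 14.
Then p = 2 is a root, so (p - 2) divides it; the quotient is p^2 + 4p + 7.
The quadratic p^2 + 4p + 7 has discriminant -12 < 0 and is irreducible over ℤ.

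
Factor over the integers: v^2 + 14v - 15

Two integers with product -15 and sum 14 are 15 and -1.

(v + 15)(v - 1)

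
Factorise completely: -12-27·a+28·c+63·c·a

(7·c-3)·(9·a+4)

Group as (63·c·a+28·c) + (-27·a-12) = 7·c·(9·a+4) - 3·(9·a+4).
Both groups share the factor (9·a+4).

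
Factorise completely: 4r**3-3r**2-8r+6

(4r-3)(r**2-2)

Group as (4r**3-8r) + (-3r**2+6) = 4r(r**2-2) - 3(r**2-2).
Both groups share the factor (r**2-2).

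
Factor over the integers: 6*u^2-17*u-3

(6*u+1)*(u-3)

Need a pair with product 6·(-3) = -18 and sum -17: that's 1 and -18.
Split the middle term: 6*u^2+u - 18*u-3 = u*(6*u+1) - 3*(6*u+1).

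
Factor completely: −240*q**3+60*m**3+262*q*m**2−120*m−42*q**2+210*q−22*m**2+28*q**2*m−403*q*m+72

−(5*q−6*m+4)*(8*q+2*m+3)*(6*q+5*m−6)

Group: 6*q*(−40*q**2+38*q*m−47*q+12*m**2+10*m−12) + (5*m−6)*(−40*q**2+38*q*m−47*q+12*m**2+10*m−12); both groups contain (−40*q**2+38*q*m−47*q+12*m**2+10*m−12), so (6*q+5*m−6) is a factor with cofactor −40*q**2+38*q*m−47*q+12*m**2+10*m−12.
The cofactor groups again: −40*q**2+38*q*m−47*q+12*m**2+10*m−12 = −5*q*(8*q+2*m+3) + (6*m−4)*(8*q+2*m+3); both groups contain (8*q+2*m+3), giving −(5*q−6*m+4)*(8*q+2*m+3).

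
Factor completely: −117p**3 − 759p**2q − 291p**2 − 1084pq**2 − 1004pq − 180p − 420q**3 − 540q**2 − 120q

Group: 3p(−39p**2 − 71pq − 45p − 30q**2 − 30q) + (14q + 4)(−39p**2 − 71pq − 45p − 30q**2 − 30q); both groups contain (−39p**2 − 71pq − 45p − 30q**2 − 30q), so (3p + 14q + 4) is a factor with cofactor −39p**2 − 71pq − 45p − 30q**2 − 30q.
The cofactor groups again: −39p**2 − 71pq − 45p − 30q**2 − 30q = −13p(3p + 2q) + (−15q − 15)(3p + 2q); both groups contain (3p + 2q), giving −(13p + 15q + 15)(3p + 2q).

−(13p + 15q + 15)(3p + 14q + 4)(3p + 2q)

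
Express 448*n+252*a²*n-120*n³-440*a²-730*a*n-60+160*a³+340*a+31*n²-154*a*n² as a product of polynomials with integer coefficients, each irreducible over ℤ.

Group: 8*a*(20*a²-6*a*n-50*a-8*n²+n+30) + (15*n-2)*(20*a²-6*a*n-50*a-8*n²+n+30); both groups contain (20*a²-6*a*n-50*a-8*n²+n+30), so (8*a+15*n-2) is a factor with cofactor 20*a²-6*a*n-50*a-8*n²+n+30.
The cofactor groups again: 20*a²-6*a*n-50*a-8*n²+n+30 = 10*a*(2*a+n-2) + (-8*n-15)*(2*a+n-2); both groups contain (2*a+n-2), giving (10*a-8*n-15)*(2*a+n-2).

(10*a-8*n-15)*(2*a+n-2)*(8*a+15*n-2)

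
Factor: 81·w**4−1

Write as (9·w**2)² − (1)², then factor 9·w**2−1 once more.

(3·w+1)·(3·w−1)·(9·w**2+1)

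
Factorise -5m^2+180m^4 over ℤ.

Pull out the common factor 5m^2; 36m^2-1 is a difference of squares.

5m^2(6m+1)(6m-1)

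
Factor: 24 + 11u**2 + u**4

Substitute w = u**2 to get a quadratic in w, then factor.
u**2 + 3 is irreducible over ℤ (always positive, so no real roots).
u**2 + 8 is irreducible over ℤ (always positive, so no real roots).

(u**2 + 3)(u**2 + 8)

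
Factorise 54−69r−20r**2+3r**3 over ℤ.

Among the possible rational roots, r = 9 is a root, giving the factor (r−9) and quotient 3r**2+7r−6.
The remaining quadratic factors as (3r−2)(r+3).

(3r−2)(r+3)(r−9)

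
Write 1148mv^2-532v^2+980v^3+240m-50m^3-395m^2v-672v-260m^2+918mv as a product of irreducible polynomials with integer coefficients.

-(10m+7v-8)(5m-14v)(m+10v+6)

Group: 10m(-5m^2-36mv-30m+140v^2+84v) + (7v-8)(-5m^2-36mv-30m+140v^2+84v); both groups contain (-5m^2-36mv-30m+140v^2+84v), so (10m+7v-8) is a factor with cofactor -5m^2-36mv-30m+140v^2+84v.
The cofactor groups again: -5m^2-36mv-30m+140v^2+84v = -5m(m+10v+6) + 14v(m+10v+6); both groups contain (m+10v+6), giving -(5m-14v)(m+10v+6).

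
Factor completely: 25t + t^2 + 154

(t + 11)(t + 14)

Two integers with product 154 and sum 25 are 14 and 11.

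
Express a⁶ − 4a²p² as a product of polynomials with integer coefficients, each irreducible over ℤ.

a²(a² + 2p)(a² − 2p)

Every term has a factor of a²; factoring it out leaves a⁴ − 4p².
Recognize a difference of squares with the parts a² and 2p.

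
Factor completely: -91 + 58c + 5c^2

(5c - 7)(c + 13)

Need a pair with product 5·(-91) = -455 and sum 58: that's 65 and -7.
Split the middle term: 5c^2 + 65c - 7c - 91 = 5c(c + 13) - 7(c + 13).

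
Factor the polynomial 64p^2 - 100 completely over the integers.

Pull out the common factor 4; 16p^2 - 25 is a difference of squares.

4(4p + 5)(4p - 5)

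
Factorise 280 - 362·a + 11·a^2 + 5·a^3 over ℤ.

(5·a - 4)·(a + 10)·(a - 7)

Among the possible rational roots, a = -10 is a root, giving the factor (a + 10) and quotient 5·a^2 - 39·a + 28.
The remaining quadratic factors as (5·a - 4)(a - 7).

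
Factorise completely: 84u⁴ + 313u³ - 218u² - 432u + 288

Testing divisors of the constant over divisors of the leading coefficient, u = 3/4 is a root, so (4u - 3) is a factor; dividing leaves 21u³ + 94u² + 16u - 96.
Next, u = 6/7 is a root, so (7u - 6) is a factor; dividing leaves 3u² + 16u + 16.
The remaining quadratic factors as (u + 4)(3u + 4).

(3u + 4)(4u - 3)(7u - 6)(u + 4)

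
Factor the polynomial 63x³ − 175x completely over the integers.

7x(3x + 5)(3x − 5)

Pull out the common factor 7x; 9x² − 25 is a difference of squares.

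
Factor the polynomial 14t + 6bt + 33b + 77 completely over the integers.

(2t + 11)(3b + 7)

Group as (6bt + 33b) + (14t + 77) = 3b(2t + 11) + 7(2t + 11).
Both groups share the factor (2t + 11).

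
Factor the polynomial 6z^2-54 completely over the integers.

Pull out the common factor 6; z^2-9 is a difference of squares.

6(z+3)(z-3)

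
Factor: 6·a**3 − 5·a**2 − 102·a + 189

Among the possible rational roots, a = −9/2 is a root, so (2·a + 9) divides it; the quotient is 3·a**2 − 16·a + 21.
The remaining quadratic factors as (a − 3)(3·a − 7).

(2·a + 9)·(3·a − 7)·(a − 3)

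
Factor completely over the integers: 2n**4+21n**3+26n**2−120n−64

Trying the rational-root candidates, n = −1/2 is a root, so (2n+1) divides it; the quotient is n**3+10n**2+8n−64.
Next, n = −8 is a root, so (n+8) divides it; the quotient is n**2+2n−8.
The remaining quadratic factors as (n+4)(n−2).

(2n+1)(n+4)(n+8)(n−2)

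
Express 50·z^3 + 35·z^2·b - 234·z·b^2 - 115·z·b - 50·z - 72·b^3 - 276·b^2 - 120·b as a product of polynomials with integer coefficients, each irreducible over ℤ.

(z - 2·b - 1)·(5·z + 12·b)·(10·z + 3·b + 10)

Group: z·(50·z^2 + 135·z·b + 50·z + 36·b^2 + 120·b) + (-2·b - 1)·(50·z^2 + 135·z·b + 50·z + 36·b^2 + 120·b); both groups contain (50·z^2 + 135·z·b + 50·z + 36·b^2 + 120·b), so (z - 2·b - 1) is a factor with cofactor 50·z^2 + 135·z·b + 50·z + 36·b^2 + 120·b.
The cofactor groups again: 50·z^2 + 135·z·b + 50·z + 36·b^2 + 120·b = 5·z·(10·z + 3·b + 10) + 12·b·(10·z + 3·b + 10); both groups contain (10·z + 3·b + 10), giving (5·z + 12·b)·(10·z + 3·b + 10).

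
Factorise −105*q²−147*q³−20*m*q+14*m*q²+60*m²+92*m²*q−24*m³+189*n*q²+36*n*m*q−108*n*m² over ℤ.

Group: 2*m*(−54*n*m−63*n*q−12*m²+28*m*q+30*m+49*q²+35*q) − 3*q*(−54*n*m−63*n*q−12*m²+28*m*q+30*m+49*q²+35*q); both groups contain (−54*n*m−63*n*q−12*m²+28*m*q+30*m+49*q²+35*q), so (2*m−3*q) is a factor with cofactor −54*n*m−63*n*q−12*m²+28*m*q+30*m+49*q²+35*q.
The cofactor groups again: −54*n*m−63*n*q−12*m²+28*m*q+30*m+49*q²+35*q = −6*m*(9*n+2*m−7*q−5) − 7*q*(9*n+2*m−7*q−5); both groups contain (9*n+2*m−7*q−5), giving −(6*m+7*q)*(9*n+2*m−7*q−5).

−(9*n+2*m−7*q−5)*(2*m−3*q)*(6*m+7*q)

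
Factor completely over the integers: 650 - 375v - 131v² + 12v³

By the rational root theorem, v = -10/3 is a root, so (3v + 10) divides it; the quotient is 4v² - 57v + 65.
The remaining quadratic factors as (4v - 5)(v - 13).

(3v + 10)(4v - 5)(v - 13)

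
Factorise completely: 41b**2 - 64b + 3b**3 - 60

By the rational root theorem, b = -2/3 is a root, giving the factor (3b + 2) and quotient b**2 + 13b - 30.
The remaining quadratic factors as (b + 15)(b - 2).

(3b + 2)(b + 15)(b - 2)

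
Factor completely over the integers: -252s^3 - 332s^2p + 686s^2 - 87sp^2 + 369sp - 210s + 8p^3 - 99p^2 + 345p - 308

-(14s - p + 7)(9s + 8p - 11)(2s + p - 4)

Group: 2s(-126s^2 - 103sp + 91s + 8p^2 - 67p + 77) + (p - 4)(-126s^2 - 103sp + 91s + 8p^2 - 67p + 77); both groups contain (-126s^2 - 103sp + 91s + 8p^2 - 67p + 77), so (2s + p - 4) is a factor with cofactor -126s^2 - 103sp + 91s + 8p^2 - 67p + 77.
The cofactor groups again: -126s^2 - 103sp + 91s + 8p^2 - 67p + 77 = -14s(9s + 8p - 11) + (p - 7)(9s + 8p - 11); both groups contain (9s + 8p - 11), giving -(14s - p + 7)(9s + 8p - 11).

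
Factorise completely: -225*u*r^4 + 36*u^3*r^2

Every term has a factor of 9*u*r^2. Then 4*u^2 - 25*r^2 = (2*u)² − (5*r)².

9*r^2*u*(2*u - 5*r)*(2*u + 5*r)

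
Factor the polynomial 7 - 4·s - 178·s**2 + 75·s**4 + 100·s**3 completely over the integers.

Among the possible rational roots, s = -7/3 is a root, so (3·s + 7) is a factor; dividing leaves 25·s**3 - 25·s**2 - s + 1.
Then s = 1/5 is a root, giving the factor (5·s - 1) and quotient 5·s**2 - 4·s - 1.
The remaining quadratic factors as (s - 1)(5·s + 1).

(3·s + 7)·(5·s + 1)·(5·s - 1)·(s - 1)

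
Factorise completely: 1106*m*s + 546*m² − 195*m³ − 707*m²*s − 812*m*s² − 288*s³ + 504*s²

−(13*m + 9*s)*(3*m + 4*s)*(5*m + 8*s − 14)

Group: 5*m*(−39*m² − 79*m*s − 36*s²) + (8*s − 14)*(−39*m² − 79*m*s − 36*s²); both groups contain (−39*m² − 79*m*s − 36*s²), so (5*m + 8*s − 14) is a factor with cofactor −39*m² − 79*m*s − 36*s².
The cofactor groups again: −39*m² − 79*m*s − 36*s² = −3*m*(13*m + 9*s) − 4*s*(13*m + 9*s); both groups contain (13*m + 9*s), giving −(3*m + 4*s)*(13*m + 9*s).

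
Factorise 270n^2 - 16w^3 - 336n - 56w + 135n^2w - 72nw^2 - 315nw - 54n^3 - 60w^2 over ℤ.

-(3n - 4w - 7)(3n - 4w - 8)(6n + w)

Group: 3n(-18n^2 + 21nw + 48n + 4w^2 + 8w) + (-4w - 7)(-18n^2 + 21nw + 48n + 4w^2 + 8w); both groups contain (-18n^2 + 21nw + 48n + 4w^2 + 8w), so (3n - 4w - 7) is a factor with cofactor -18n^2 + 21nw + 48n + 4w^2 + 8w.
The cofactor groups again: -18n^2 + 21nw + 48n + 4w^2 + 8w = -3n(6n + w) + (4w + 8)(6n + w); both groups contain (6n + w), giving -(3n - 4w - 8)(6n + w).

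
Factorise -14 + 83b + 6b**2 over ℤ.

(6b - 1)(b + 14)

Need a pair with product 6·(-14) = -84 and sum 83: that's 84 and -1.
Split the middle term: 6b**2 + 84b - b - 14 = 6b(b + 14) - (b + 14).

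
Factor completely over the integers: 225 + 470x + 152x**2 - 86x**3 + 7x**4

Trying the rational-root candidates, x = -1 is a root, giving the factor (x + 1) and quotient 7x**3 - 93x**2 + 245x + 225.
Next, x = 9 is a root, so (x - 9) is a factor; dividing leaves 7x**2 - 30x - 25.
The remaining quadratic factors as (x - 5)(7x + 5).

(7x + 5)(x + 1)(x - 5)(x - 9)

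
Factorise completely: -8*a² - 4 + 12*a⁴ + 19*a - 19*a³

(3*a - 4)*(4*a - 1)*(a + 1)*(a - 1)

Testing divisors of the constant over divisors of the leading coefficient, a = 1 is a root, so (a - 1) divides it; the quotient is 12*a³ - 7*a² - 15*a + 4.
Next, a = 4/3 is a root, so (3*a - 4) is a factor; dividing leaves 4*a² + 3*a - 1.
The remaining quadratic factors as (4*a - 1)(a + 1).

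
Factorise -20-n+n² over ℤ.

Two integers with product -20 and sum -1 are 4 and -5.

(n+4)*(n-5)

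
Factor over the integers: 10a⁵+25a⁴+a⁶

Pull out the common factor a⁴, leaving a²+10a+25.
Recognize a perfect-square trinomial with the parts 5 and a.

a⁴(a+5)²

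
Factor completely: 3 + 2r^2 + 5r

Need a pair with product 2·3 = 6 and sum 5: that's 2 and 3.
Split the middle term: 2r^2 + 2r + 3r + 3 = 2r(r + 1) + 3(r + 1).

(2r + 3)(r + 1)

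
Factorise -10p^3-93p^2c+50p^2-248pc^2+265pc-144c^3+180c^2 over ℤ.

Group: 2p(-5p^2-24pc+25p-16c^2+20c) + 9c(-5p^2-24pc+25p-16c^2+20c); both groups contain (-5p^2-24pc+25p-16c^2+20c), so (2p+9c) is a factor with cofactor -5p^2-24pc+25p-16c^2+20c.
The cofactor groups again: -5p^2-24pc+25p-16c^2+20c = -p(5p+4c) + (-4c+5)(5p+4c); both groups contain (5p+4c), giving -(p+4c-5)(5p+4c).

-(5p+4c)(p+4c-5)(2p+9c)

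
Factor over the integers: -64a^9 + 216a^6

Every term has a factor of 8a^6; factoring it out leaves -8a^3 + 27.
Recognize a difference of cubes with the parts 3 and 2a.

-8a^6(2a - 3)(4a^2 + 6a + 9)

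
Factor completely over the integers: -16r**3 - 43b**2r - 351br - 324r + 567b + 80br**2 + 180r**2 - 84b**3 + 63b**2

-(3b + 4r - 9)(4b - r + 9)(7b - 4r)

Group: 7b(-12b**2 - 13br + 9b + 4r**2 - 45r + 81) - 4r(-12b**2 - 13br + 9b + 4r**2 - 45r + 81); both groups contain (-12b**2 - 13br + 9b + 4r**2 - 45r + 81), so (7b - 4r) is a factor with cofactor -12b**2 - 13br + 9b + 4r**2 - 45r + 81.
The cofactor groups again: -12b**2 - 13br + 9b + 4r**2 - 45r + 81 = -3b(4b - r + 9) + (-4r + 9)(4b - r + 9); both groups contain (4b - r + 9), giving -(3b + 4r - 9)(4b - r + 9).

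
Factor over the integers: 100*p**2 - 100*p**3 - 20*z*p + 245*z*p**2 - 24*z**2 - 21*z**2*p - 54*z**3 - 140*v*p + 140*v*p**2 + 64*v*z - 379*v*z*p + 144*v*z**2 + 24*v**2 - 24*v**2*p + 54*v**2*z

(9*z - 4*p + 4)*(6*v - 2*z - 5*p)*(v + 3*z - 5*p)

Group: 9*z*(6*v**2 + 16*v*z - 35*v*p - 6*z**2 - 5*z*p + 25*p**2) + (-4*p + 4)*(6*v**2 + 16*v*z - 35*v*p - 6*z**2 - 5*z*p + 25*p**2); both groups contain (6*v**2 + 16*v*z - 35*v*p - 6*z**2 - 5*z*p + 25*p**2), so (9*z - 4*p + 4) is a factor with cofactor 6*v**2 + 16*v*z - 35*v*p - 6*z**2 - 5*z*p + 25*p**2.
The cofactor groups again: 6*v**2 + 16*v*z - 35*v*p - 6*z**2 - 5*z*p + 25*p**2 = 6*v*(v + 3*z - 5*p) + (-2*z - 5*p)*(v + 3*z - 5*p); both groups contain (v + 3*z - 5*p), giving (6*v - 2*z - 5*p)*(v + 3*z - 5*p).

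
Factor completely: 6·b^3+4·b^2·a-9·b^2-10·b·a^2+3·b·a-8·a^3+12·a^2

(3·b-4·a)·(2·b+2·a-3)·(b+a)

Group: 2·b·(3·b^2-b·a-4·a^2) + (2·a-3)·(3·b^2-b·a-4·a^2); both groups contain (3·b^2-b·a-4·a^2), so (2·b+2·a-3) is a factor with cofactor 3·b^2-b·a-4·a^2.
The cofactor groups again: 3·b^2-b·a-4·a^2 = b·(3·b-4·a) + a·(3·b-4·a); both groups contain (3·b-4·a), giving (b+a)·(3·b-4·a).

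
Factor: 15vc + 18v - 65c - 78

Group as (15vc + 18v) + (-65c - 78) = 3v(5c + 6) - 13(5c + 6).
Both groups share the factor (5c + 6).

(3v - 13)(5c + 6)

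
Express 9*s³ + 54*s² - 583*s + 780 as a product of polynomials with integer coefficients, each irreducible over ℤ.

Testing divisors of the constant over divisors of the leading coefficient, s = -12 is a root, so (s + 12) is a factor; dividing leaves 9*s² - 54*s + 65.
The remaining quadratic factors as (3*s - 5)(3*s - 13).

(3*s - 13)*(3*s - 5)*(s + 12)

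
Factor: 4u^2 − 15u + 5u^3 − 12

(5u + 4)(u^2 − 3)

Group as (5u^3 − 15u) + (4u^2 − 12) = 5u(u^2 − 3) + 4(u^2 − 3).
Both groups share the factor (u^2 − 3).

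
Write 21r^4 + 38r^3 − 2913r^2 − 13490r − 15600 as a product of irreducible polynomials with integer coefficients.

(3r + 8)(7r + 15)(r + 10)(r − 13)

Testing divisors of the constant over divisors of the leading coefficient, r = −8/3 is a root, so (3r + 8) divides it; the quotient is 7r^3 − 6r^2 − 955r − 1950.
Then r = −15/7 is a root, so (7r + 15) divides it; the quotient is r^2 − 3r − 130.
The remaining quadratic factors as (r − 13)(r + 10).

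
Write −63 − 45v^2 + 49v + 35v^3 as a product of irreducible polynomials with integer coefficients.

(7v − 9)(5v^2 + 7)

Group as (35v^3 + 49v) + (−45v^2 − 63) = 7v(5v^2 + 7) − 9(5v^2 + 7).
Both groups share the factor (5v^2 + 7).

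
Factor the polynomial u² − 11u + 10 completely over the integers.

(u − 1)(u − 10)

Two integers with product 10 and sum −11 are −10 and −1.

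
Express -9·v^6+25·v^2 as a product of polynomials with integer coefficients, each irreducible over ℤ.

Pull out the common factor v^2, leaving -9·v^4+25.
Recognize a difference of squares with the parts 5 and 3·v^2.

-v^2·(3·v^2+5)·(3·v^2-5)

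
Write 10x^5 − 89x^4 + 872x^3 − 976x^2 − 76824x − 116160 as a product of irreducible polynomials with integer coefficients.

By the rational root theorem, x = 10 is a root, so (x − 10) is a factor; dividing leaves 10x^4 + 11x^3 + 982x^2 + 8844x + 11616.
Then x = −11/2 is a root, so (2x + 11) divides it; the quotient is 5x^3 − 22x^2 + 612x + 1056.
Next, x = −8/5 is a root, giving the factor (5x + 8) and quotient x^2 − 6x + 132.
The quadratic x^2 − 6x + 132 has discriminant −492 < 0 and is irreducible over ℤ.

(2x + 11)(5x + 8)(x − 10)(x^2 − 6x + 132)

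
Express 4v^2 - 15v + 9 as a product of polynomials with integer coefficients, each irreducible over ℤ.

(4v - 3)(v - 3)

Need a pair with product 4·9 = 36 and sum -15: that's -12 and -3.
Split the middle term: 4v^2 - 12v - 3v + 9 = 4v(v - 3) - 3(v - 3).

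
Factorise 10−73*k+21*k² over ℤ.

(3*k−10)*(7*k−1)

Need a pair with product 21·10 = 210 and sum −73: that's −3 and −70.
Split the middle term: 21*k²−3*k − 70*k+10 = 3*k*(7*k−1) − 10*(7*k−1).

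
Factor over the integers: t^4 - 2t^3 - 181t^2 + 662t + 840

(t + 1)(t + 14)(t - 12)(t - 5)

Trying the rational-root candidates, t = 12 is a root, so (t - 12) divides it; the quotient is t^3 + 10t^2 - 61t - 70.
Continuing, t = -1 is a root, so (t + 1) is a factor; dividing leaves t^2 + 9t - 70.
The remaining quadratic factors as (t - 5)(t + 14).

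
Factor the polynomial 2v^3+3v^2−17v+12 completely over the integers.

By the rational root theorem, v = −4 is a root, giving the factor (v+4) and quotient 2v^2−5v+3.
The remaining quadratic factors as (v−1)(2v−3).

(2v−3)(v+4)(v−1)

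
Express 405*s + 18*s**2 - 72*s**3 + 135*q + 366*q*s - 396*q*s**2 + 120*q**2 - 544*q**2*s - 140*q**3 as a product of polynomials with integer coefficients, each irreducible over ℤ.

-(10*q + 6*s - 15)*(14*q + 4*s + 9)*(q + 3*s)

Group: 10*q*(-14*q**2 - 46*q*s - 9*q - 12*s**2 - 27*s) + (6*s - 15)*(-14*q**2 - 46*q*s - 9*q - 12*s**2 - 27*s); both groups contain (-14*q**2 - 46*q*s - 9*q - 12*s**2 - 27*s), so (10*q + 6*s - 15) is a factor with cofactor -14*q**2 - 46*q*s - 9*q - 12*s**2 - 27*s.
The cofactor groups again: -14*q**2 - 46*q*s - 9*q - 12*s**2 - 27*s = -q*(14*q + 4*s + 9) - 3*s*(14*q + 4*s + 9); both groups contain (14*q + 4*s + 9), giving -(q + 3*s)*(14*q + 4*s + 9).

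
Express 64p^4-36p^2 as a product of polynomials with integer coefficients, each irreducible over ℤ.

4p^2(4p+3)(4p-3)

Every term has a factor of 4p^2. Then 16p^2-9 = (4p)² − (3)².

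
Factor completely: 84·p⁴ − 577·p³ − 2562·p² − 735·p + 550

Testing divisors of the constant over divisors of the leading coefficient, p = 10 is a root, so (p − 10) is a factor; dividing leaves 84·p³ + 263·p² + 68·p − 55.
Next, p = −5/7 is a root, so (7·p + 5) is a factor; dividing leaves 12·p² + 29·p − 11.
The remaining quadratic factors as (3·p − 1)(4·p + 11).

(3·p − 1)·(4·p + 11)·(7·p + 5)·(p − 10)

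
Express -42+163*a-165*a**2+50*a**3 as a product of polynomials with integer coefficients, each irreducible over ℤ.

(2*a-3)*(5*a-2)*(5*a-7)

Testing divisors of the constant over divisors of the leading coefficient, a = 2/5 is a root, so (5*a-2) divides it; the quotient is 10*a**2-29*a+21.
The remaining quadratic factors as (2*a-3)(5*a-7).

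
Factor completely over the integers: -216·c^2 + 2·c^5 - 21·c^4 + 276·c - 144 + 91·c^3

Trying the rational-root candidates, c = 2 is a root, so (c - 2) is a factor; dividing leaves 2·c^4 - 17·c^3 + 57·c^2 - 102·c + 72.
Continuing, c = 3/2 is a root, so (2·c - 3) divides it; the quotient is c^3 - 7·c^2 + 18·c - 24.
Continuing, c = 4 is a root, so (c - 4) divides it; the quotient is c^2 - 3·c + 6.
The quadratic c^2 - 3·c + 6 has discriminant -15 < 0 and is irreducible over ℤ.

(2·c - 3)·(c - 2)·(c - 4)·(c^2 - 3·c + 6)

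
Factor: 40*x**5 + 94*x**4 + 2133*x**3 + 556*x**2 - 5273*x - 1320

(2*x - 3)*(4*x + 1)*(5*x + 8)*(x**2 + 2*x + 55)

Trying the rational-root candidates, x = -1/4 is a root, so (4*x + 1) divides it; the quotient is 10*x**4 + 21*x**3 + 528*x**2 + 7*x - 1320.
Next, x = -8/5 is a root, giving the factor (5*x + 8) and quotient 2*x**3 + x**2 + 104*x - 165.
Continuing, x = 3/2 is a root, so (2*x - 3) is a factor; dividing leaves x**2 + 2*x + 55.
The quadratic x**2 + 2*x + 55 has discriminant -216 < 0 and is irreducible over ℤ.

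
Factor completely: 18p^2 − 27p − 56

(3p − 8)(6p + 7)

Need a pair with product 18·(−56) = −1008 and sum −27: that's −48 and 21.
Split the middle term: 18p^2 − 48p + 21p − 56 = 6p(3p − 8) + 7(3p − 8).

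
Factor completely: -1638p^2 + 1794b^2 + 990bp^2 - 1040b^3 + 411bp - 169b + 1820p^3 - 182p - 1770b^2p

Group: 13b(-80b^2 - 50bp + 138b + 130p^2 - 117p - 13) + 14p(-80b^2 - 50bp + 138b + 130p^2 - 117p - 13); both groups contain (-80b^2 - 50bp + 138b + 130p^2 - 117p - 13), so (13b + 14p) is a factor with cofactor -80b^2 - 50bp + 138b + 130p^2 - 117p - 13.
The cofactor groups again: -80b^2 - 50bp + 138b + 130p^2 - 117p - 13 = -8b(10b - 10p - 1) + (-13p + 13)(10b - 10p - 1); both groups contain (10b - 10p - 1), giving -(8b + 13p - 13)(10b - 10p - 1).

-(10b - 10p - 1)(13b + 14p)(8b + 13p - 13)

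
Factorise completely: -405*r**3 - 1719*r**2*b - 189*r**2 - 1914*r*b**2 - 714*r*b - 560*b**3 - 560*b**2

Group: 9*r*(-45*r**2 - 141*r*b - 21*r - 56*b**2 - 56*b) + 10*b*(-45*r**2 - 141*r*b - 21*r - 56*b**2 - 56*b); both groups contain (-45*r**2 - 141*r*b - 21*r - 56*b**2 - 56*b), so (9*r + 10*b) is a factor with cofactor -45*r**2 - 141*r*b - 21*r - 56*b**2 - 56*b.
The cofactor groups again: -45*r**2 - 141*r*b - 21*r - 56*b**2 - 56*b = -3*r*(15*r + 7*b + 7) - 8*b*(15*r + 7*b + 7); both groups contain (15*r + 7*b + 7), giving -(3*r + 8*b)*(15*r + 7*b + 7).

-(9*r + 10*b)*(15*r + 7*b + 7)*(3*r + 8*b)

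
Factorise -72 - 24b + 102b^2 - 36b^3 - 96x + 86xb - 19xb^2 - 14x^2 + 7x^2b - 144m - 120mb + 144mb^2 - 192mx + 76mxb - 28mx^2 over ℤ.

-(x - 4b + 6)(4m - b + 2)(7x + 9b + 6)

Group: 4m(-7x^2 + 19xb - 48x + 36b^2 - 30b - 36) + (-b + 2)(-7x^2 + 19xb - 48x + 36b^2 - 30b - 36); both groups contain (-7x^2 + 19xb - 48x + 36b^2 - 30b - 36), so (4m - b + 2) is a factor with cofactor -7x^2 + 19xb - 48x + 36b^2 - 30b - 36.
The cofactor groups again: -7x^2 + 19xb - 48x + 36b^2 - 30b - 36 = -7x(x - 4b + 6) + (-9b - 6)(x - 4b + 6); both groups contain (x - 4b + 6), giving -(7x + 9b + 6)(x - 4b + 6).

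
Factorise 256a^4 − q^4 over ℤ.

Difference of squares twice: with A = 4a and B = q, A⁴ − B⁴ = (A² − B²)(A² + B²), and A² − B² factors again.

(4a + q)(4a − q)(16a^2 + q^2)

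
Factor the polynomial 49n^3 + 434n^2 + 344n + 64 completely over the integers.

(7n + 2)(7n + 4)(n + 8)

Trying the rational-root candidates, n = -8 is a root, so (n + 8) divides it; the quotient is 49n^2 + 42n + 8.
The remaining quadratic factors as (7n + 4)(7n + 2).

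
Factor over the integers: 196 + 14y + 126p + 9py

Group as (9py + 126p) + (14y + 196) = 9p(y + 14) + 14(y + 14).
Both groups share the factor (y + 14).

(9p + 14)(y + 14)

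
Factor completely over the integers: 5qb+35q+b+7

(5q+1)(b+7)

Group as (5qb+35q) + (b+7) = 5q(b+7) + (b+7).
Both groups share the factor (b+7).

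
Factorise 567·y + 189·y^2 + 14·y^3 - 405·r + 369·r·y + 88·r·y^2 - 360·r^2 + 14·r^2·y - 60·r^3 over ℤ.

Group: 2·r·(-30·r^2 + 37·r·y - 45·r + 7·y^2 + 63·y) + (2·y + 9)·(-30·r^2 + 37·r·y - 45·r + 7·y^2 + 63·y); both groups contain (-30·r^2 + 37·r·y - 45·r + 7·y^2 + 63·y), so (2·r + 2·y + 9) is a factor with cofactor -30·r^2 + 37·r·y - 45·r + 7·y^2 + 63·y.
The cofactor groups again: -30·r^2 + 37·r·y - 45·r + 7·y^2 + 63·y = -5·r·(6·r + y + 9) + 7·y·(6·r + y + 9); both groups contain (6·r + y + 9), giving -(5·r - 7·y)·(6·r + y + 9).

-(2·r + 2·y + 9)·(5·r - 7·y)·(6·r + y + 9)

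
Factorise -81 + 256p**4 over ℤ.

Difference of squares twice: with A = 4p and B = 3, A⁴ − B⁴ = (A² − B²)(A² + B²), and A² − B² factors again.

(4p + 3)(4p - 3)(16p**2 + 9)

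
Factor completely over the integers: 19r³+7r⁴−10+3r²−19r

Among the possible rational roots, r = −1 is a root, so (r+1) divides it; the quotient is 7r³+12r²−9r−10.
Continuing, r = 1 is a root, so (r−1) is a factor; dividing leaves 7r²+19r+10.
The remaining quadratic factors as (7r+5)(r+2).

(7r+5)(r+1)(r+2)(r−1)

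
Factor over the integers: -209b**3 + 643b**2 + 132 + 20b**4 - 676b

Trying the rational-root candidates, b = 6 is a root, so (b - 6) divides it; the quotient is 20b**3 - 89b**2 + 109b - 22.
Continuing, b = 2 is a root, so (b - 2) is a factor; dividing leaves 20b**2 - 49b + 11.
The remaining quadratic factors as (5b - 11)(4b - 1).

(4b - 1)(5b - 11)(b - 2)(b - 6)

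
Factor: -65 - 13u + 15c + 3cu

(3c - 13)(u + 5)

Group as (3cu + 15c) + (-13u - 65) = 3c(u + 5) - 13(u + 5).
Both groups share the factor (u + 5).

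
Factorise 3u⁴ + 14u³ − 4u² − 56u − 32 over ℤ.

(3u + 2)(u + 2)(u + 4)(u − 2)

Trying the rational-root candidates, u = −2 is a root, so (u + 2) is a factor; dividing leaves 3u³ + 8u² − 20u − 16.
Then u = 2 is a root, giving the factor (u − 2) and quotient 3u² + 14u + 8.
The remaining quadratic factors as (u + 4)(3u + 2).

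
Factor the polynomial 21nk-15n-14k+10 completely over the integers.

Group as (21nk-15n) + (-14k+10) = 3n(7k-5) - 2(7k-5).
Both groups share the factor (7k-5).

(3n-2)(7k-5)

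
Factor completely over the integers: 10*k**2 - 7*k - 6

Need a pair with product 10·(-6) = -60 and sum -7: that's 5 and -12.
Split the middle term: 10*k**2 + 5*k - 12*k - 6 = 5*k*(2*k + 1) - 6*(2*k + 1).

(2*k + 1)*(5*k - 6)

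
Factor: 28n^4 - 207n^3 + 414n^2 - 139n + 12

Testing divisors of the constant over divisors of the leading coefficient, n = 4 is a root, so (n - 4) divides it; the quotient is 28n^3 - 95n^2 + 34n - 3.
Then n = 1/4 is a root, so (4n - 1) divides it; the quotient is 7n^2 - 22n + 3.
The remaining quadratic factors as (n - 3)(7n - 1).

(4n - 1)(7n - 1)(n - 3)(n - 4)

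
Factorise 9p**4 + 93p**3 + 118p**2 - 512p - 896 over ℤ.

(3p + 8)(3p - 7)(p + 2)(p + 8)

By the rational root theorem, p = -2 is a root, so (p + 2) divides it; the quotient is 9p**3 + 75p**2 - 32p - 448.
Next, p = 7/3 is a root, so (3p - 7) is a factor; dividing leaves 3p**2 + 32p + 64.
The remaining quadratic factors as (3p + 8)(p + 8).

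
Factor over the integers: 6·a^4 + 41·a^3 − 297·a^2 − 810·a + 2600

(6·a − 13)·(a + 10)·(a + 4)·(a − 5)

Among the possible rational roots, a = −10 is a root, so (a + 10) is a factor; dividing leaves 6·a^3 − 19·a^2 − 107·a + 260.
Then a = 5 is a root, so (a − 5) divides it; the quotient is 6·a^2 + 11·a − 52.
The remaining quadratic factors as (a + 4)(6·a − 13).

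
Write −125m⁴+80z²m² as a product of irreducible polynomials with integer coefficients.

5m²(4z−5m)(4z+5m)

Every term has a factor of 5m². Then 16z²−25m² = (4z)² − (5m)².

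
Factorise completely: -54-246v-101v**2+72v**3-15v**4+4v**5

(4v+1)(v+1)(v-3)(v**2-2v+18)

By the rational root theorem, v = -1 is a root, so (v+1) is a factor; dividing leaves 4v**4-19v**3+91v**2-192v-54.
Continuing, v = -1/4 is a root, so (4v+1) is a factor; dividing leaves v**3-5v**2+24v-54.
Continuing, v = 3 is a root, so (v-3) is a factor; dividing leaves v**2-2v+18.
The quadratic v**2-2v+18 has discriminant -68 < 0 and is irreducible over ℤ.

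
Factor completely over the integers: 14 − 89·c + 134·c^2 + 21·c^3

(3·c − 1)·(7·c − 2)·(c + 7)

Testing divisors of the constant over divisors of the leading coefficient, c = −7 is a root, so (c + 7) is a factor; dividing leaves 21·c^2 − 13·c + 2.
The remaining quadratic factors as (3·c − 1)(7·c − 2).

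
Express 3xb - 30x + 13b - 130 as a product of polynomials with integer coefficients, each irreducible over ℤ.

(3x + 13)(b - 10)

Group as (3xb - 30x) + (13b - 130) = 3x(b - 10) + 13(b - 10).
Both groups share the factor (b - 10).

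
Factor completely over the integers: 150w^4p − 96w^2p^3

6pw^2(5w − 4p)(5w + 4p)

Every term has a factor of 6w^2p. Then 25w^2 − 16p^2 = (5w)² − (4p)².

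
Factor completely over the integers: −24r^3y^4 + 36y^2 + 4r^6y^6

Every term has a factor of 4y^2; factoring it out leaves r^6y^4 − 6r^3y^2 + 9.
Recognize a perfect-square trinomial with the parts r^3y^2 and 3.

4y^2(r^3y^2 − 3)^2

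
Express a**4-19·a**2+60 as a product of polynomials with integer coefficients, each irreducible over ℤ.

(a+2)·(a-2)·(a**2-15)

Substitute u = a**2 to get a quadratic in u, then factor.
a**2-4 is a difference of squares.
a**2-15 is irreducible over ℤ (15 is not a perfect square).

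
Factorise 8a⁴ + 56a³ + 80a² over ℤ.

Pull out the common factor 8a², then factor the remaining trinomial.

8a²(a + 2)(a + 5)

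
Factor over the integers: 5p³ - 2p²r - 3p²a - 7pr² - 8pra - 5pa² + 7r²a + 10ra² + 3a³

(5p - 7r - 3a)(p - a)(p + r + a)

Group: 5p(p² + pr - ra - a²) + (-7r - 3a)(p² + pr - ra - a²); both groups contain (p² + pr - ra - a²), so (5p - 7r - 3a) is a factor with cofactor p² + pr - ra - a².
The cofactor groups again: p² + pr - ra - a² = p(p + r + a) - a(p + r + a); both groups contain (p + r + a), giving (p - a)(p + r + a).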